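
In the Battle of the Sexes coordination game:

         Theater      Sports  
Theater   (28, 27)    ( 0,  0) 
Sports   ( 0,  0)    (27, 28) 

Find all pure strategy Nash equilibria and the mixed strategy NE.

Pure NE: (Theater, Theater) and (Sports, Sports); Mixed NE: p = 0.5091, q = 0.4909

Work:
Check pure NE:
(Theater, Theater): (28, 27) - no unilateral deviation beneficial
(Sports, Sports): (27, 28) - no unilateral deviation beneficial
Mixed NE: P1 plays Theater with p = 0.5091, P2 plays Theater with q = 0.4909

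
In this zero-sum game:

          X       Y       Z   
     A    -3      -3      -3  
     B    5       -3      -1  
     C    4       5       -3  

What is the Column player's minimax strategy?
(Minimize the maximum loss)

Column should play Z, value = -1

Work:
Column player minimizes Row's maximum payoff:
Column X: max payoff to Row = 5
Column Y: max payoff to Row = 5
Column Z: max payoff to Row = -1
Minimum is -1, achieved by column Z.
Minimax strategy: Z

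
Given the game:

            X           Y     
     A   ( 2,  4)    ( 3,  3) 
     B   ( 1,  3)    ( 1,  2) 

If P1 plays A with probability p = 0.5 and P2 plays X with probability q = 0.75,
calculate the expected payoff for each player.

E[P1] = 1.625, E[P2] = 3.25

Work:
E[P1] = p·q·π₁(A,X) + p·(1-q)·π₁(A,Y) + (1-p)·q·π₁(B,X) + (1-p)·(1-q)·π₁(B,Y)
= 0.5·0.75·2 + 0.5·0.25·3 + 0.5·0.75·1 + 0.5·0.25·1
= 1.625

E[P2] = 3.25 (similar calculation)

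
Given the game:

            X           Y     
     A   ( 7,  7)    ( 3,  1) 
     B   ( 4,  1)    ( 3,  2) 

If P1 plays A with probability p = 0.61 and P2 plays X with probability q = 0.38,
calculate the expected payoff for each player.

E[P1] = 4.0754, E[P2] = 2.6326

Work:
E[P1] = p·q·π₁(A,X) + p·(1-q)·π₁(A,Y) + (1-p)·q·π₁(B,X) + (1-p)·(1-q)·π₁(B,Y)
= 0.61·0.38·7 + 0.61·0.62·3 + 0.39·0.38·4 + 0.39·0.62·3
= 4.0754

E[P2] = 2.6326 (similar calculation)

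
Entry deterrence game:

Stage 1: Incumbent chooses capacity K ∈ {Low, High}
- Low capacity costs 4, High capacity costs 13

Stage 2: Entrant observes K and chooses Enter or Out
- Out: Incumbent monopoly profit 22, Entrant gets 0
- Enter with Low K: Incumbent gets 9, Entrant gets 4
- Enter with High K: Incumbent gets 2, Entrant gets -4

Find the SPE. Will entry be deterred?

SPE: (High, Enter|Low, Out|High); Entry deterred. Incumbent net profit = 9

Work:
After Low K: Entrant enters (4 > 0)
After High K: Entrant stays out (-4 < 0)
Incumbent: Low → 9−4=5, High → 22−13=9
Incumbent chooses High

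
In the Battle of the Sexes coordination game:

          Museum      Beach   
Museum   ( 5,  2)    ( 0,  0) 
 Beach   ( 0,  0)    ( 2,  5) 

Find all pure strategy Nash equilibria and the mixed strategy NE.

Pure NE: (Museum, Museum) and (Beach, Beach); Mixed NE: p = 0.7143, q = 0.2857

Work:
Check pure NE:
(Museum, Museum): (5, 2) - no unilateral deviation beneficial
(Beach, Beach): (2, 5) - no unilateral deviation beneficial
Mixed NE: P1 plays Museum with p = 0.7143, P2 plays Museum with q = 0.2857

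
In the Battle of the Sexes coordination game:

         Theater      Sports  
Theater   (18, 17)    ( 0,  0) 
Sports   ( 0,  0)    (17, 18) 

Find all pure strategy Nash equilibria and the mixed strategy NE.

Pure NE: (Theater, Theater) and (Sports, Sports); Mixed NE: p = 0.5143, q = 0.4857

Work:
Check pure NE:
(Theater, Theater): (18, 17) - no unilateral deviation beneficial
(Sports, Sports): (17, 18) - no unilateral deviation beneficial
Mixed NE: P1 plays Theater with p = 0.5143, P2 plays Theater with q = 0.4857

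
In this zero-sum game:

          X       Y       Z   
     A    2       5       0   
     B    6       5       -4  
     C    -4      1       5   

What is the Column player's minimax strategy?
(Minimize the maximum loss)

Column should play Y or Z (all achieve the minimum), value = 5

Work:
Column player minimizes Row's maximum payoff:
Column X: max payoff to Row = 6
Column Y: max payoff to Row = 5
Column Z: max payoff to Row = 5
Minimum is 5, achieved by columns Y, Z (tied).
Each of Y or Z is a minimax strategy.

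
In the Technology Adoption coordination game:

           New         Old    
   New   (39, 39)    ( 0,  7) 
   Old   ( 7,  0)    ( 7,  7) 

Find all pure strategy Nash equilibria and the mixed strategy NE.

Pure NE: (New, New) and (Old, Old); Mixed NE: p = 0.1795, q = 0.1795

Work:
Check pure NE:
(New, New): (39, 39) - no unilateral deviation beneficial
(Old, Old): (7, 7) - no unilateral deviation beneficial
Mixed NE: P1 plays New with p = 0.1795, P2 plays New with q = 0.1795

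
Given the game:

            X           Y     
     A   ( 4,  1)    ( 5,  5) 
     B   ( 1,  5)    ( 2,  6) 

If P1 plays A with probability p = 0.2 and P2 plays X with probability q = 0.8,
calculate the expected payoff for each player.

E[P1] = 1.8, E[P2] = 4.52

Work:
E[P1] = p·q·π₁(A,X) + p·(1-q)·π₁(A,Y) + (1-p)·q·π₁(B,X) + (1-p)·(1-q)·π₁(B,Y)
= 0.2·0.8·4 + 0.2·0.2·5 + 0.8·0.8·1 + 0.8·0.2·2
= 1.8

E[P2] = 4.52 (similar calculation)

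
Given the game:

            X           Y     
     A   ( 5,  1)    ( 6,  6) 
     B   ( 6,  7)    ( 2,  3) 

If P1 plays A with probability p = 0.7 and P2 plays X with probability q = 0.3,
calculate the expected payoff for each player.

E[P1] = 4.95, E[P2] = 4.41

Work:
E[P1] = p·q·π₁(A,X) + p·(1-q)·π₁(A,Y) + (1-p)·q·π₁(B,X) + (1-p)·(1-q)·π₁(B,Y)
= 0.7·0.3·5 + 0.7·0.7·6 + 0.3·0.3·6 + 0.3·0.7·2
= 4.95

E[P2] = 4.41 (similar calculation)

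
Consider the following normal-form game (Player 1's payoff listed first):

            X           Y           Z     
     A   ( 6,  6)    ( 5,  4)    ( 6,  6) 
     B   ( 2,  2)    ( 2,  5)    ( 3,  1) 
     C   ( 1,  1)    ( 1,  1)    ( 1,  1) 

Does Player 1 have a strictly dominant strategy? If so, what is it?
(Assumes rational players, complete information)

Yes, Player 1's strictly dominant strategy is A

Work:
A strategy strictly dominates another if it gives a strictly higher payoff against every opponent action. Compare each pair of P1's strategies column-by-column:
  A vs B: [6 vs 2, 5 vs 2, 6 vs 3] → A strictly dominates B
  A vs C: [6 vs 1, 5 vs 1, 6 vs 1] → A strictly dominates C
  B vs A: [2 vs 6, 2 vs 5, 3 vs 6] → B does not strictly dominate A (column X: 2 ≤ 6)
  B vs C: [2 vs 1, 2 vs 1, 3 vs 1] → B strictly dominates C
  C vs A: [1 vs 6, 1 vs 5, 1 vs 6] → C does not strictly dominate A (column X: 1 ≤ 6)
  C vs B: [1 vs 2, 1 vs 2, 1 vs 3] → C does not strictly dominate B (column X: 1 ≤ 2)
A strictly dominates every other strategy → strictly dominant.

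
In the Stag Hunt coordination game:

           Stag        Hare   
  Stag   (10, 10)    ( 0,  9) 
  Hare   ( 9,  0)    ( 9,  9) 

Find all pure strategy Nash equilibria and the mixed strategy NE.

Pure NE: (Stag, Stag) and (Hare, Hare); Mixed NE: p = 0.9, q = 0.9

Work:
Check pure NE:
(Stag, Stag): (10, 10) - no unilateral deviation beneficial
(Hare, Hare): (9, 9) - no unilateral deviation beneficial
Mixed NE: P1 plays Stag with p = 0.9, P2 plays Stag with q = 0.9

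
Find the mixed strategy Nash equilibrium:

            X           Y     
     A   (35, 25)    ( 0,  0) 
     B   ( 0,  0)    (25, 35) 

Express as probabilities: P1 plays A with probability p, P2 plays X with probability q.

p = 0.5833, q = 0.4167

Work:
Find probabilities that make opponent indifferent:
P2 chooses q to make P1 indifferent between A and B
P1 chooses p to make P2 indifferent between X and Y
Mixed NE: P1 plays (A: 0.5833, B: 0.4167), P2 plays (X: 0.4167, Y: 0.5833)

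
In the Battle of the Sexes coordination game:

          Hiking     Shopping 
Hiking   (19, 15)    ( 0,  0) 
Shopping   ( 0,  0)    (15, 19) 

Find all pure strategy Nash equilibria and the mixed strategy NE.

Pure NE: (Hiking, Hiking) and (Shopping, Shopping); Mixed NE: p = 0.5588, q = 0.4412

Work:
Check pure NE:
(Hiking, Hiking): (19, 15) - no unilateral deviation beneficial
(Shopping, Shopping): (15, 19) - no unilateral deviation beneficial
Mixed NE: P1 plays Hiking with p = 0.5588, P2 plays Hiking with q = 0.4412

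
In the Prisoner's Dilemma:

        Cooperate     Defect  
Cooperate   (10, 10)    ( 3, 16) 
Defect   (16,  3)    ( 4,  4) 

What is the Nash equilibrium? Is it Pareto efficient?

(Defect, Defect) is NE; not Pareto efficient

Work:
Defect dominates Cooperate for both players:
If P2 cooperates: Defect (16) > Cooperate (10)
If P2 defects: Defect (4) > Cooperate (3)
NE: (Defect, Defect) with payoff (4, 4)
But (Cooperate, Cooperate) = (10, 10) Pareto dominates (4, 4)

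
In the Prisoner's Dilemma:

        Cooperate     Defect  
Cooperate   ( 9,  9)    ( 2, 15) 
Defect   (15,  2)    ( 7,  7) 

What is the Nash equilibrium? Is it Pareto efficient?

(Defect, Defect) is NE; not Pareto efficient

Work:
Defect dominates Cooperate for both players:
If P2 cooperates: Defect (15) > Cooperate (9)
If P2 defects: Defect (7) > Cooperate (2)
NE: (Defect, Defect) with payoff (7, 7)
But (Cooperate, Cooperate) = (9, 9) Pareto dominates (7, 7)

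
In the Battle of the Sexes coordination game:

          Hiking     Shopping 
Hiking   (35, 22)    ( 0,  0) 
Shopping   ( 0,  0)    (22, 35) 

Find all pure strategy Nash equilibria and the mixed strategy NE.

Pure NE: (Hiking, Hiking) and (Shopping, Shopping); Mixed NE: p = 0.614, q = 0.386

Work:
Check pure NE:
(Hiking, Hiking): (35, 22) - no unilateral deviation beneficial
(Shopping, Shopping): (22, 35) - no unilateral deviation beneficial
Mixed NE: P1 plays Hiking with p = 0.614, P2 plays Hiking with q = 0.386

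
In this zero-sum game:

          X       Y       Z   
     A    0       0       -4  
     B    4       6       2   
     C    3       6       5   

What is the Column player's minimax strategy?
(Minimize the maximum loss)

Column should play X, value = 4

Work:
Column player minimizes Row's maximum payoff:
Column X: max payoff to Row = 4
Column Y: max payoff to Row = 6
Column Z: max payoff to Row = 5
Minimum is 4, achieved by column X.
Minimax strategy: X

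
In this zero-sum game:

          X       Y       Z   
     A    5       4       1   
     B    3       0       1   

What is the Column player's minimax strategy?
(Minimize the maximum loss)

Column should play Z, value = 1

Work:
Column player minimizes Row's maximum payoff:
Column X: max payoff to Row = 5
Column Y: max payoff to Row = 4
Column Z: max payoff to Row = 1
Minimum is 1, achieved by column Z.
Minimax strategy: Z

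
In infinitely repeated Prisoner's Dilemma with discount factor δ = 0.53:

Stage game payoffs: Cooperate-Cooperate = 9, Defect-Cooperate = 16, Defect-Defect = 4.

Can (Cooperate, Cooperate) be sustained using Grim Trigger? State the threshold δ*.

δ* = 0.5833; since δ = 0.53 < 0.5833, cooperation cannot be sustained

Work:
For Grim Trigger:
Cooperate forever: 9/(1-δ)
Defect then punished: 16 + 4·δ/(1-δ)
Need: 9/(1-δ) ≥ 16 + 4·δ/(1-δ)
Solving: δ ≥ (T-R)/(T-P) = (16-9)/(16-4) = 0.5833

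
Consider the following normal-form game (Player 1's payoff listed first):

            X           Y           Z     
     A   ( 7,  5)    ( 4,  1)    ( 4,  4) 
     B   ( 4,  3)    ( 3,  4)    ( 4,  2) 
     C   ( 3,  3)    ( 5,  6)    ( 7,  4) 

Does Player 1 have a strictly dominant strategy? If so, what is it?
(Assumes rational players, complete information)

No strictly dominant strategy exists for Player 1

Work:
A strategy strictly dominates another if it gives a strictly higher payoff against every opponent action. Compare each pair of P1's strategies column-by-column:
  A vs B: [7 vs 4, 4 vs 3, 4 vs 4] → A does not strictly dominate B (column Z: 4 ≤ 4)
  A vs C: [7 vs 3, 4 vs 5, 4 vs 7] → A does not strictly dominate C (column Y: 4 ≤ 5)
  B vs A: [4 vs 7, 3 vs 4, 4 vs 4] → B does not strictly dominate A (column X: 4 ≤ 7)
  B vs C: [4 vs 3, 3 vs 5, 4 vs 7] → B does not strictly dominate C (column Y: 3 ≤ 5)
  C vs A: [3 vs 7, 5 vs 4, 7 vs 4] → C does not strictly dominate A (column X: 3 ≤ 7)
  C vs B: [3 vs 4, 5 vs 3, 7 vs 4] → C does not strictly dominate B (column X: 3 ≤ 4)
No single strategy strictly dominates all others → no strictly dominant strategy.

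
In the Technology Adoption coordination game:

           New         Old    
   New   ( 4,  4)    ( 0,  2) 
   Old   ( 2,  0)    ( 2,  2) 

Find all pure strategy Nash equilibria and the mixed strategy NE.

Pure NE: (New, New) and (Old, Old); Mixed NE: p = 0.5, q = 0.5

Work:
Check pure NE:
(New, New): (4, 4) - no unilateral deviation beneficial
(Old, Old): (2, 2) - no unilateral deviation beneficial
Mixed NE: P1 plays New with p = 0.5, P2 plays New with q = 0.5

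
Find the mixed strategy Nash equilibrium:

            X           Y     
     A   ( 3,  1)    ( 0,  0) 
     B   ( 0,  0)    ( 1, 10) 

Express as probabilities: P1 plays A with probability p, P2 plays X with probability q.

p = 0.9091, q = 0.25

Work:
Find probabilities that make opponent indifferent:
P2 chooses q to make P1 indifferent between A and B
P1 chooses p to make P2 indifferent between X and Y
Mixed NE: P1 plays (A: 0.9091, B: 0.0909), P2 plays (X: 0.25, Y: 0.75)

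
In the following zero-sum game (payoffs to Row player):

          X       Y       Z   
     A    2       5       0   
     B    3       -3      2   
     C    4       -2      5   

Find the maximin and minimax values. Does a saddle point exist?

Maximin = 0, Minimax = 4, Saddle: False

Work:
Row minimums: [0, -3, -2] → maximin = 0
Column maximums: [4, 5, 5] → minimax = 4
No saddle point (maximin ≠ minimax). Mixed strategy needed.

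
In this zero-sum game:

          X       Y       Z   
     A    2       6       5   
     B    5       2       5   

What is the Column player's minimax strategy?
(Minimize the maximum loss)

Column should play X or Z (all achieve the minimum), value = 5

Work:
Column player minimizes Row's maximum payoff:
Column X: max payoff to Row = 5
Column Y: max payoff to Row = 6
Column Z: max payoff to Row = 5
Minimum is 5, achieved by columns X, Z (tied).
Each of X or Z is a minimax strategy.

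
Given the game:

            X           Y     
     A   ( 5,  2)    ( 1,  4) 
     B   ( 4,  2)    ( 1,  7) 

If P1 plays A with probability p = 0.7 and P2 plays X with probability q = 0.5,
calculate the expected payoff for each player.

E[P1] = 2.85, E[P2] = 3.45

Work:
E[P1] = p·q·π₁(A,X) + p·(1-q)·π₁(A,Y) + (1-p)·q·π₁(B,X) + (1-p)·(1-q)·π₁(B,Y)
= 0.7·0.5·5 + 0.7·0.5·1 + 0.3·0.5·4 + 0.3·0.5·1
= 2.85

E[P2] = 3.45 (similar calculation)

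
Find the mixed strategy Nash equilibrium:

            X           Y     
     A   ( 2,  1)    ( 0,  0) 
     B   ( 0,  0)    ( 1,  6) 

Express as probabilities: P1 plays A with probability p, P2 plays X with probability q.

p = 0.8571, q = 0.3333

Work:
Find probabilities that make opponent indifferent:
P2 chooses q to make P1 indifferent between A and B
P1 chooses p to make P2 indifferent between X and Y
Mixed NE: P1 plays (A: 0.8571, B: 0.1429), P2 plays (X: 0.3333, Y: 0.6667)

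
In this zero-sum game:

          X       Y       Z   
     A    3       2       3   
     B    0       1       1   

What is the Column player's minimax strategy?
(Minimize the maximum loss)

Column should play Y, value = 2

Work:
Column player minimizes Row's maximum payoff:
Column X: max payoff to Row = 3
Column Y: max payoff to Row = 2
Column Z: max payoff to Row = 3
Minimum is 2, achieved by column Y.
Minimax strategy: Y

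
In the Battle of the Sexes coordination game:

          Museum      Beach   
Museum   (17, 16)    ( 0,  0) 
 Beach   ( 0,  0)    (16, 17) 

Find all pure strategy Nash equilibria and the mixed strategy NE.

Pure NE: (Museum, Museum) and (Beach, Beach); Mixed NE: p = 0.5152, q = 0.4848

Work:
Check pure NE:
(Museum, Museum): (17, 16) - no unilateral deviation beneficial
(Beach, Beach): (16, 17) - no unilateral deviation beneficial
Mixed NE: P1 plays Museum with p = 0.5152, P2 plays Museum with q = 0.4848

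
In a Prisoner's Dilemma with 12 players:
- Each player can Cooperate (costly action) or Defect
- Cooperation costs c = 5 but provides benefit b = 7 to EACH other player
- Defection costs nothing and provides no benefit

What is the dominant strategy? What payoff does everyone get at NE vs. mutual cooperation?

Dominant: Defect; NE payoff = 0; Coop payoff = 72

Work:
Defect dominates (saves cost c = 5, benefit to others is external)
NE: All defect → everyone gets 0
If all cooperate: each receives (11)×7 - 5 = 72
Social dilemma: 72 > 0 but NE gives 0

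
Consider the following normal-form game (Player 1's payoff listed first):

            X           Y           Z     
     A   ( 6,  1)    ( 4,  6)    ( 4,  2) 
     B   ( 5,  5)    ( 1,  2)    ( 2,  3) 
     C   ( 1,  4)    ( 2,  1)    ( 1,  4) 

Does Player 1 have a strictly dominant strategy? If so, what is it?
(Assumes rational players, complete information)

Yes, Player 1's strictly dominant strategy is A

Work:
A strategy strictly dominates another if it gives a strictly higher payoff against every opponent action. Compare each pair of P1's strategies column-by-column:
  A vs B: [6 vs 5, 4 vs 1, 4 vs 2] → A strictly dominates B
  A vs C: [6 vs 1, 4 vs 2, 4 vs 1] → A strictly dominates C
  B vs A: [5 vs 6, 1 vs 4, 2 vs 4] → B does not strictly dominate A (column X: 5 ≤ 6)
  B vs C: [5 vs 1, 1 vs 2, 2 vs 1] → B does not strictly dominate C (column Y: 1 ≤ 2)
  C vs A: [1 vs 6, 2 vs 4, 1 vs 4] → C does not strictly dominate A (column X: 1 ≤ 6)
  C vs B: [1 vs 5, 2 vs 1, 1 vs 2] → C does not strictly dominate B (column X: 1 ≤ 5)
A strictly dominates every other strategy → strictly dominant.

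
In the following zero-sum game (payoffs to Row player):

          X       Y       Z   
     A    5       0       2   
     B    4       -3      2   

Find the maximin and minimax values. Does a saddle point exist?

Maximin = 0, Minimax = 0, Saddle: True

Work:
Row minimums: [0, -3] → maximin = 0
Column maximums: [5, 0, 2] → minimax = 0
Saddle point exists! Game value = 0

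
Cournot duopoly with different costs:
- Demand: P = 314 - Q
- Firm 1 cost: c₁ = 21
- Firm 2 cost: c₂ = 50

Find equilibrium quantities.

q₁* = 107.33, q₂* = 78.33

Work:
Reaction: q₁ = (314 - 21 - q₂)/2
Reaction: q₂ = (314 - 50 - q₁)/2
Solve simultaneously:
q₁* = (314 - 2×21 + 50)/3 = 107.33
q₂* = (314 - 2×50 + 21)/3 = 78.33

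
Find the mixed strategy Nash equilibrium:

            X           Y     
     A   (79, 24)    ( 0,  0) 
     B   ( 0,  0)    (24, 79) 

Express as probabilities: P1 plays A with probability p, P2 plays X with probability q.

p = 0.767, q = 0.233

Work:
Find probabilities that make opponent indifferent:
P2 chooses q to make P1 indifferent between A and B
P1 chooses p to make P2 indifferent between X and Y
Mixed NE: P1 plays (A: 0.767, B: 0.233), P2 plays (X: 0.233, Y: 0.767)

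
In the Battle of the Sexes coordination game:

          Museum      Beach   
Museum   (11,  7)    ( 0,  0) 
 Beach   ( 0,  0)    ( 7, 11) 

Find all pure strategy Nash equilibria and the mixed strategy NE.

Pure NE: (Museum, Museum) and (Beach, Beach); Mixed NE: p = 0.6111, q = 0.3889

Work:
Check pure NE:
(Museum, Museum): (11, 7) - no unilateral deviation beneficial
(Beach, Beach): (7, 11) - no unilateral deviation beneficial
Mixed NE: P1 plays Museum with p = 0.6111, P2 plays Museum with q = 0.3889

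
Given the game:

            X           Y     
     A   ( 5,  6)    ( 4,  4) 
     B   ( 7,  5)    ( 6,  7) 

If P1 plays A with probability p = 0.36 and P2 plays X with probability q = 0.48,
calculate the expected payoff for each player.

E[P1] = 5.76, E[P2] = 5.6512

Work:
E[P1] = p·q·π₁(A,X) + p·(1-q)·π₁(A,Y) + (1-p)·q·π₁(B,X) + (1-p)·(1-q)·π₁(B,Y)
= 0.36·0.48·5 + 0.36·0.52·4 + 0.64·0.48·7 + 0.64·0.52·6
= 5.76

E[P2] = 5.6512 (similar calculation)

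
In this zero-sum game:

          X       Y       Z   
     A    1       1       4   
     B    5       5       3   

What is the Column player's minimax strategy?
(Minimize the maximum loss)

Column should play Z, value = 4

Work:
Column player minimizes Row's maximum payoff:
Column X: max payoff to Row = 5
Column Y: max payoff to Row = 5
Column Z: max payoff to Row = 4
Minimum is 4, achieved by column Z.
Minimax strategy: Z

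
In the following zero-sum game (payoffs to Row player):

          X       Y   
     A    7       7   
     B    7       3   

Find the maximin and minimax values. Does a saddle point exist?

Maximin = 7, Minimax = 7, Saddle: True

Work:
Row minimums: [7, 3] → maximin = 7
Column maximums: [7, 7] → minimax = 7
Saddle point exists! Game value = 7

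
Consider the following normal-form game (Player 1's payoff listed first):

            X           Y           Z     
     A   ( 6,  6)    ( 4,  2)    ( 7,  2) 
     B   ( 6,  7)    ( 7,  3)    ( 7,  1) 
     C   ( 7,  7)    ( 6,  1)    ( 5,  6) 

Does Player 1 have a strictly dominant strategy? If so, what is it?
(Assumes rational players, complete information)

No strictly dominant strategy exists for Player 1

Work:
A strategy strictly dominates another if it gives a strictly higher payoff against every opponent action. Compare each pair of P1's strategies column-by-column:
  A vs B: [6 vs 6, 4 vs 7, 7 vs 7] → A does not strictly dominate B (column X: 6 ≤ 6)
  A vs C: [6 vs 7, 4 vs 6, 7 vs 5] → A does not strictly dominate C (column X: 6 ≤ 7)
  B vs A: [6 vs 6, 7 vs 4, 7 vs 7] → B does not strictly dominate A (column X: 6 ≤ 6)
  B vs C: [6 vs 7, 7 vs 6, 7 vs 5] → B does not strictly dominate C (column X: 6 ≤ 7)
  C vs A: [7 vs 6, 6 vs 4, 5 vs 7] → C does not strictly dominate A (column Z: 5 ≤ 7)
  C vs B: [7 vs 6, 6 vs 7, 5 vs 7] → C does not strictly dominate B (column Y: 6 ≤ 7)
No single strategy strictly dominates all others → no strictly dominant strategy.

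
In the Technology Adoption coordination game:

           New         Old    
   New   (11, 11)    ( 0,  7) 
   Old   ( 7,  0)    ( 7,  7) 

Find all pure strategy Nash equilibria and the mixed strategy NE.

Pure NE: (New, New) and (Old, Old); Mixed NE: p = 0.6364, q = 0.6364

Work:
Check pure NE:
(New, New): (11, 11) - no unilateral deviation beneficial
(Old, Old): (7, 7) - no unilateral deviation beneficial
Mixed NE: P1 plays New with p = 0.6364, P2 plays New with q = 0.6364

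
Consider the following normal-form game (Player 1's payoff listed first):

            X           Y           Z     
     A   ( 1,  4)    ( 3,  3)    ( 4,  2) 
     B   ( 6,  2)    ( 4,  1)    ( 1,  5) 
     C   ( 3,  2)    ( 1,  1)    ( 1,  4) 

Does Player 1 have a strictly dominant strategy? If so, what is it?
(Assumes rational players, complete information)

No strictly dominant strategy exists for Player 1

Work:
A strategy strictly dominates another if it gives a strictly higher payoff against every opponent action. Compare each pair of P1's strategies column-by-column:
  A vs B: [1 vs 6, 3 vs 4, 4 vs 1] → A does not strictly dominate B (column X: 1 ≤ 6)
  A vs C: [1 vs 3, 3 vs 1, 4 vs 1] → A does not strictly dominate C (column X: 1 ≤ 3)
  B vs A: [6 vs 1, 4 vs 3, 1 vs 4] → B does not strictly dominate A (column Z: 1 ≤ 4)
  B vs C: [6 vs 3, 4 vs 1, 1 vs 1] → B does not strictly dominate C (column Z: 1 ≤ 1)
  C vs A: [3 vs 1, 1 vs 3, 1 vs 4] → C does not strictly dominate A (column Y: 1 ≤ 3)
  C vs B: [3 vs 6, 1 vs 4, 1 vs 1] → C does not strictly dominate B (column X: 3 ≤ 6)
No single strategy strictly dominates all others → no strictly dominant strategy.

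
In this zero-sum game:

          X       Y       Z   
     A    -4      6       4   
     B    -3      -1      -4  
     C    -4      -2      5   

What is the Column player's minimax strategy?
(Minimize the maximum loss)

Column should play X, value = -3

Work:
Column player minimizes Row's maximum payoff:
Column X: max payoff to Row = -3
Column Y: max payoff to Row = 6
Column Z: max payoff to Row = 5
Minimum is -3, achieved by column X.
Minimax strategy: X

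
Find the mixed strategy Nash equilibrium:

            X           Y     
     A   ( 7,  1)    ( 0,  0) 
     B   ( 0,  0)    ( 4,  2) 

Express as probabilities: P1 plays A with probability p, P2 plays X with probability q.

p = 0.6667, q = 0.3636

Work:
Find probabilities that make opponent indifferent:
P2 chooses q to make P1 indifferent between A and B
P1 chooses p to make P2 indifferent between X and Y
Mixed NE: P1 plays (A: 0.6667, B: 0.3333), P2 plays (X: 0.3636, Y: 0.6364)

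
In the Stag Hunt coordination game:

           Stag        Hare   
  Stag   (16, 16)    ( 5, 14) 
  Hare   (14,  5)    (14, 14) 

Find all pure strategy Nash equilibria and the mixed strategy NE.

Pure NE: (Stag, Stag) and (Hare, Hare); Mixed NE: p = 0.8182, q = 0.8182

Work:
Check pure NE:
(Stag, Stag): (16, 16) - no unilateral deviation beneficial
(Hare, Hare): (14, 14) - no unilateral deviation beneficial
Mixed NE: P1 plays Stag with p = 0.8182, P2 plays Stag with q = 0.8182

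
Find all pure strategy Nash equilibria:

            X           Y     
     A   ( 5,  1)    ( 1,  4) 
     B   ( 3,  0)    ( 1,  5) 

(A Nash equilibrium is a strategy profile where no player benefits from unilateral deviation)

Nash equilibrium: (A, Y), (B, Y)

Work:
Best responses:
  P1 vs X: payoffs [5, 3] → best response A (payoff 5)
  P1 vs Y: payoffs [1, 1] → best response A/B (payoff 1)
  P2 vs A: payoffs [1, 4] → best response Y (payoff 4)
  P2 vs B: payoffs [0, 5] → best response Y (payoff 5)
Mutual best responses: (A,Y), (B,Y) → Nash equilibria.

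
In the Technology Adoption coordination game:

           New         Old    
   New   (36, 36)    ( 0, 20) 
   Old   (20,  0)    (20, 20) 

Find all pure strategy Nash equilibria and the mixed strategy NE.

Pure NE: (New, New) and (Old, Old); Mixed NE: p = 0.5556, q = 0.5556

Work:
Check pure NE:
(New, New): (36, 36) - no unilateral deviation beneficial
(Old, Old): (20, 20) - no unilateral deviation beneficial
Mixed NE: P1 plays New with p = 0.5556, P2 plays New with q = 0.5556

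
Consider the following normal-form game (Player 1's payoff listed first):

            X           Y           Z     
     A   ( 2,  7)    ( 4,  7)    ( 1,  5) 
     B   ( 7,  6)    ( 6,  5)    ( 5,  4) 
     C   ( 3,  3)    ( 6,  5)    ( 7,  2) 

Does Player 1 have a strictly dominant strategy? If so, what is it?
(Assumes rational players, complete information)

No strictly dominant strategy exists for Player 1

Work:
A strategy strictly dominates another if it gives a strictly higher payoff against every opponent action. Compare each pair of P1's strategies column-by-column:
  A vs B: [2 vs 7, 4 vs 6, 1 vs 5] → A does not strictly dominate B (column X: 2 ≤ 7)
  A vs C: [2 vs 3, 4 vs 6, 1 vs 7] → A does not strictly dominate C (column X: 2 ≤ 3)
  B vs A: [7 vs 2, 6 vs 4, 5 vs 1] → B strictly dominates A
  B vs C: [7 vs 3, 6 vs 6, 5 vs 7] → B does not strictly dominate C (column Y: 6 ≤ 6)
  C vs A: [3 vs 2, 6 vs 4, 7 vs 1] → C strictly dominates A
  C vs B: [3 vs 7, 6 vs 6, 7 vs 5] → C does not strictly dominate B (column X: 3 ≤ 7)
No single strategy strictly dominates all others → no strictly dominant strategy.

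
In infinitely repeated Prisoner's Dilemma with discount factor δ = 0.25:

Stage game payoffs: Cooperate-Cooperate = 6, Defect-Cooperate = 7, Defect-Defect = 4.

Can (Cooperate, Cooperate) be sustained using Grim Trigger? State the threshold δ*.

δ* = 0.3333; since δ = 0.25 < 0.3333, cooperation cannot be sustained

Work:
For Grim Trigger:
Cooperate forever: 6/(1-δ)
Defect then punished: 7 + 4·δ/(1-δ)
Need: 6/(1-δ) ≥ 7 + 4·δ/(1-δ)
Solving: δ ≥ (T-R)/(T-P) = (7-6)/(7-4) = 0.3333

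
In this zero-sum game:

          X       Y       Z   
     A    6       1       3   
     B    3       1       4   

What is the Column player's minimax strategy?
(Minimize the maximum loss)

Column should play Y, value = 1

Work:
Column player minimizes Row's maximum payoff:
Column X: max payoff to Row = 6
Column Y: max payoff to Row = 1
Column Z: max payoff to Row = 4
Minimum is 1, achieved by column Y.
Minimax strategy: Y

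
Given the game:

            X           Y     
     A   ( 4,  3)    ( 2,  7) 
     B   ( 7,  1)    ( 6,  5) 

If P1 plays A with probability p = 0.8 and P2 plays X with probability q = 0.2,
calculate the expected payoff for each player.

E[P1] = 3.16, E[P2] = 5.8

Work:
E[P1] = p·q·π₁(A,X) + p·(1-q)·π₁(A,Y) + (1-p)·q·π₁(B,X) + (1-p)·(1-q)·π₁(B,Y)
= 0.8·0.2·4 + 0.8·0.8·2 + 0.2·0.2·7 + 0.2·0.8·6
= 3.16

E[P2] = 5.8 (similar calculation)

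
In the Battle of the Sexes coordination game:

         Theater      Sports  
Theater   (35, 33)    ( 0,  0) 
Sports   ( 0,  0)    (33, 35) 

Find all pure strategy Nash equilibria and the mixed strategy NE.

Pure NE: (Theater, Theater) and (Sports, Sports); Mixed NE: p = 0.5147, q = 0.4853

Work:
Check pure NE:
(Theater, Theater): (35, 33) - no unilateral deviation beneficial
(Sports, Sports): (33, 35) - no unilateral deviation beneficial
Mixed NE: P1 plays Theater with p = 0.5147, P2 plays Theater with q = 0.4853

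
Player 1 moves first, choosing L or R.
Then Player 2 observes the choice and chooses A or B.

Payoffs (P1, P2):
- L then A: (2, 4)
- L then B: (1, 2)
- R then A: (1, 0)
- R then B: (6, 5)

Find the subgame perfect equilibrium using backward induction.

P1 plays R, P2 plays A after L and B after R; Payoff (6, 5)

Work:
Backward induction:
After L: P2 chooses A → P1 gets 2
After R: P2 chooses B → P1 gets 6
P1 chooses R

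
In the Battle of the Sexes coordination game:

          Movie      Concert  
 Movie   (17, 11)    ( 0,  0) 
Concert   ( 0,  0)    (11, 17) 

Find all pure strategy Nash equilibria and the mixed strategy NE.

Pure NE: (Movie, Movie) and (Concert, Concert); Mixed NE: p = 0.6071, q = 0.3929

Work:
Check pure NE:
(Movie, Movie): (17, 11) - no unilateral deviation beneficial
(Concert, Concert): (11, 17) - no unilateral deviation beneficial
Mixed NE: P1 plays Movie with p = 0.6071, P2 plays Movie with q = 0.3929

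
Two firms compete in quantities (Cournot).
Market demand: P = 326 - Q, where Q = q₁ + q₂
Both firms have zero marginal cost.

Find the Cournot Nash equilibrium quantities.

q₁* = q₂* = 108.67; P* = 108.67

Work:
Profit: π_i = P·q_i = (a - q_i - q_j)·q_i
FOC: ∂π_i/∂q_i = a - 2q_i - q_j = 0
Reaction function: q_i = (326 - q_j)/2
Symmetry: q* = 326/3 = 108.67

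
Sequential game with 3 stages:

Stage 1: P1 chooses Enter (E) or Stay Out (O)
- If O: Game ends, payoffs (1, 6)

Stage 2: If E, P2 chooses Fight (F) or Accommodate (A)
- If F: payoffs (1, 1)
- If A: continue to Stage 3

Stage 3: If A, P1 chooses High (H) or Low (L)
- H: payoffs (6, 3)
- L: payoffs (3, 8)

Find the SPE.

SPE: (E, A, H); Outcome (6, 3)

Work:
Stage 3: P1 chooses H (6 vs 3)
Stage 2: P2: F->1, A->3 (anticipating H). Choose A
Stage 1: P1: O->1, E->6 (anticipating A, H). Choose E
SPE path: E -> A -> H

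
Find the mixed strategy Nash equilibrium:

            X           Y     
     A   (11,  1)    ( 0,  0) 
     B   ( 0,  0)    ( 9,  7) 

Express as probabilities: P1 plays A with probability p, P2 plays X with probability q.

p = 0.875, q = 0.45

Work:
Find probabilities that make opponent indifferent:
P2 chooses q to make P1 indifferent between A and B
P1 chooses p to make P2 indifferent between X and Y
Mixed NE: P1 plays (A: 0.875, B: 0.125), P2 plays (X: 0.45, Y: 0.55)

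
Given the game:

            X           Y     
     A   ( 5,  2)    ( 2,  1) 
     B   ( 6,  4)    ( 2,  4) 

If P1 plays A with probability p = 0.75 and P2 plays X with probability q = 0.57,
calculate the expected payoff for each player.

E[P1] = 3.8525, E[P2] = 2.1775

Work:
E[P1] = p·q·π₁(A,X) + p·(1-q)·π₁(A,Y) + (1-p)·q·π₁(B,X) + (1-p)·(1-q)·π₁(B,Y)
= 0.75·0.57·5 + 0.75·0.43·2 + 0.25·0.57·6 + 0.25·0.43·2
= 3.8525

E[P2] = 2.1775 (similar calculation)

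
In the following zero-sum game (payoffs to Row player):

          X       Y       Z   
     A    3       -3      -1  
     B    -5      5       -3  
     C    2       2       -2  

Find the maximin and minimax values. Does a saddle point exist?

Maximin = -2, Minimax = -1, Saddle: False

Work:
Row minimums: [-3, -5, -2] → maximin = -2
Column maximums: [3, 5, -1] → minimax = -1
No saddle point (maximin ≠ minimax). Mixed strategy needed.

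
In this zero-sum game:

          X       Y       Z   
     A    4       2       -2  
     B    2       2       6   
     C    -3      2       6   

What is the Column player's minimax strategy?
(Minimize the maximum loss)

Column should play Y, value = 2

Work:
Column player minimizes Row's maximum payoff:
Column X: max payoff to Row = 4
Column Y: max payoff to Row = 2
Column Z: max payoff to Row = 6
Minimum is 2, achieved by column Y.
Minimax strategy: Y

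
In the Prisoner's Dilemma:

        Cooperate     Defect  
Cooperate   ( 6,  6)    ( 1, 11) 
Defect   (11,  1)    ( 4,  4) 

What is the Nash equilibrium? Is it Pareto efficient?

(Defect, Defect) is NE; not Pareto efficient

Work:
Defect dominates Cooperate for both players:
If P2 cooperates: Defect (11) > Cooperate (6)
If P2 defects: Defect (4) > Cooperate (1)
NE: (Defect, Defect) with payoff (4, 4)
But (Cooperate, Cooperate) = (6, 6) Pareto dominates (4, 4)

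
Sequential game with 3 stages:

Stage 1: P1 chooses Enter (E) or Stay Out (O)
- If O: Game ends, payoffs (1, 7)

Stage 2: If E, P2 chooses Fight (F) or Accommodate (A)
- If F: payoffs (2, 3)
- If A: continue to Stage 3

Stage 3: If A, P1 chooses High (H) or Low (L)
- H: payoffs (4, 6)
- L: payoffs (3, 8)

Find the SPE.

SPE: (E, A, H); Outcome (4, 6)

Work:
Stage 3: P1 chooses H (4 vs 3)
Stage 2: P2: F->3, A->6 (anticipating H). Choose A
Stage 1: P1: O->1, E->4 (anticipating A, H). Choose E
SPE path: E -> A -> H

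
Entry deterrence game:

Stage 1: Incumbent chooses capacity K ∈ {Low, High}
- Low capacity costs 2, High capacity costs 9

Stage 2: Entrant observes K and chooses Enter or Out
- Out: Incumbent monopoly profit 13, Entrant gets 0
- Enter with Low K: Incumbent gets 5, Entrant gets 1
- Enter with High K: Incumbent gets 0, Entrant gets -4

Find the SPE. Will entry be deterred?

SPE: (High, Enter|Low, Out|High); Entry deterred. Incumbent net profit = 4

Work:
After Low K: Entrant enters (1 > 0)
After High K: Entrant stays out (-4 < 0)
Incumbent: Low → 5−2=3, High → 13−9=4
Incumbent chooses High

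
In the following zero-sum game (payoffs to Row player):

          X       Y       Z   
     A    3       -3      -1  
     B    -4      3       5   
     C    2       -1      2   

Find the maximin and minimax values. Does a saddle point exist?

Maximin = -1, Minimax = 3, Saddle: False

Work:
Row minimums: [-3, -4, -1] → maximin = -1
Column maximums: [3, 3, 5] → minimax = 3
No saddle point (maximin ≠ minimax). Mixed strategy needed.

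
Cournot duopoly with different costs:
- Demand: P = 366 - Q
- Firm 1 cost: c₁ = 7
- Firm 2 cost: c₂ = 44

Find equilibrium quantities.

q₁* = 132.0, q₂* = 95.0

Work:
Reaction: q₁ = (366 - 7 - q₂)/2
Reaction: q₂ = (366 - 44 - q₁)/2
Solve simultaneously:
q₁* = (366 - 2×7 + 44)/3 = 132.0
q₂* = (366 - 2×44 + 7)/3 = 95.0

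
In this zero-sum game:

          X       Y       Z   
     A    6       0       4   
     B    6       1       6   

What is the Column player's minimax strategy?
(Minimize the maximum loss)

Column should play Y, value = 1

Work:
Column player minimizes Row's maximum payoff:
Column X: max payoff to Row = 6
Column Y: max payoff to Row = 1
Column Z: max payoff to Row = 6
Minimum is 1, achieved by column Y.
Minimax strategy: Y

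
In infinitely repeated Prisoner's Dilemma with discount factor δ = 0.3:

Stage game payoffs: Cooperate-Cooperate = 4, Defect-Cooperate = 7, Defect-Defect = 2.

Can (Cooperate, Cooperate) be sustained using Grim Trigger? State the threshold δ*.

δ* = 0.6; since δ = 0.3 < 0.6, cooperation cannot be sustained

Work:
For Grim Trigger:
Cooperate forever: 4/(1-δ)
Defect then punished: 7 + 2·δ/(1-δ)
Need: 4/(1-δ) ≥ 7 + 2·δ/(1-δ)
Solving: δ ≥ (T-R)/(T-P) = (7-4)/(7-2) = 0.6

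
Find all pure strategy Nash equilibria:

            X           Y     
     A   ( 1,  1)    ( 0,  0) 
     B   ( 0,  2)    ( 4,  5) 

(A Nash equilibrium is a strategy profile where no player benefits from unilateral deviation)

Nash equilibrium: (A, X), (B, Y)

Work:
Best responses:
  P1 vs X: payoffs [1, 0] → best response A (payoff 1)
  P1 vs Y: payoffs [0, 4] → best response B (payoff 4)
  P2 vs A: payoffs [1, 0] → best response X (payoff 1)
  P2 vs B: payoffs [2, 5] → best response Y (payoff 5)
Mutual best responses: (A,X), (B,Y) → Nash equilibria.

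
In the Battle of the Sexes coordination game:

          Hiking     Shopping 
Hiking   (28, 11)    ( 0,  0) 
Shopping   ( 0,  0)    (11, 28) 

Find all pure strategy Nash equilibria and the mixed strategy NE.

Pure NE: (Hiking, Hiking) and (Shopping, Shopping); Mixed NE: p = 0.7179, q = 0.2821

Work:
Check pure NE:
(Hiking, Hiking): (28, 11) - no unilateral deviation beneficial
(Shopping, Shopping): (11, 28) - no unilateral deviation beneficial
Mixed NE: P1 plays Hiking with p = 0.7179, P2 plays Hiking with q = 0.2821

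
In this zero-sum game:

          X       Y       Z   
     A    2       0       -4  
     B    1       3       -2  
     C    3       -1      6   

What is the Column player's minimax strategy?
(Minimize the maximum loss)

Column should play X or Y (all achieve the minimum), value = 3

Work:
Column player minimizes Row's maximum payoff:
Column X: max payoff to Row = 3
Column Y: max payoff to Row = 3
Column Z: max payoff to Row = 6
Minimum is 3, achieved by columns X, Y (tied).
Each of X or Y is a minimax strategy.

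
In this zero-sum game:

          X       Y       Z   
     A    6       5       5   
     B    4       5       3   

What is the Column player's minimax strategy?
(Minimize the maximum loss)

Column should play Y or Z (all achieve the minimum), value = 5

Work:
Column player minimizes Row's maximum payoff:
Column X: max payoff to Row = 6
Column Y: max payoff to Row = 5
Column Z: max payoff to Row = 5
Minimum is 5, achieved by columns Y, Z (tied).
Each of Y or Z is a minimax strategy.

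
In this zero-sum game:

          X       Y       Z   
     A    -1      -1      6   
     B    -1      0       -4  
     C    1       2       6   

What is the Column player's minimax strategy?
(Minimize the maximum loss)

Column should play X, value = 1

Work:
Column player minimizes Row's maximum payoff:
Column X: max payoff to Row = 1
Column Y: max payoff to Row = 2
Column Z: max payoff to Row = 6
Minimum is 1, achieved by column X.
Minimax strategy: X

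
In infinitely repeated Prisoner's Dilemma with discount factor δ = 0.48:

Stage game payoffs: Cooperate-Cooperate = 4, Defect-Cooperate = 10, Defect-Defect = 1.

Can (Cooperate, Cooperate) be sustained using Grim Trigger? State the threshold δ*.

δ* = 0.6667; since δ = 0.48 < 0.6667, cooperation cannot be sustained

Work:
For Grim Trigger:
Cooperate forever: 4/(1-δ)
Defect then punished: 10 + 1·δ/(1-δ)
Need: 4/(1-δ) ≥ 10 + 1·δ/(1-δ)
Solving: δ ≥ (T-R)/(T-P) = (10-4)/(10-1) = 0.6667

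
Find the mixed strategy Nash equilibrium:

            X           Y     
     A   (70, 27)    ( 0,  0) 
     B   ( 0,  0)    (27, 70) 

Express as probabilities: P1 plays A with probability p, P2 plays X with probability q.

p = 0.7216, q = 0.2784

Work:
Find probabilities that make opponent indifferent:
P2 chooses q to make P1 indifferent between A and B
P1 chooses p to make P2 indifferent between X and Y
Mixed NE: P1 plays (A: 0.7216, B: 0.2784), P2 plays (X: 0.2784, Y: 0.7216)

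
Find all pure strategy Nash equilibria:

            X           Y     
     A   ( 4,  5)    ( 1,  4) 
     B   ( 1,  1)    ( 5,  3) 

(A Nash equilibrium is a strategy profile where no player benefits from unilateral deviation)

Nash equilibrium: (A, X), (B, Y)

Work:
Best responses:
  P1 vs X: payoffs [4, 1] → best response A (payoff 4)
  P1 vs Y: payoffs [1, 5] → best response B (payoff 5)
  P2 vs A: payoffs [5, 4] → best response X (payoff 5)
  P2 vs B: payoffs [1, 3] → best response Y (payoff 3)
Mutual best responses: (A,X), (B,Y) → Nash equilibria.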